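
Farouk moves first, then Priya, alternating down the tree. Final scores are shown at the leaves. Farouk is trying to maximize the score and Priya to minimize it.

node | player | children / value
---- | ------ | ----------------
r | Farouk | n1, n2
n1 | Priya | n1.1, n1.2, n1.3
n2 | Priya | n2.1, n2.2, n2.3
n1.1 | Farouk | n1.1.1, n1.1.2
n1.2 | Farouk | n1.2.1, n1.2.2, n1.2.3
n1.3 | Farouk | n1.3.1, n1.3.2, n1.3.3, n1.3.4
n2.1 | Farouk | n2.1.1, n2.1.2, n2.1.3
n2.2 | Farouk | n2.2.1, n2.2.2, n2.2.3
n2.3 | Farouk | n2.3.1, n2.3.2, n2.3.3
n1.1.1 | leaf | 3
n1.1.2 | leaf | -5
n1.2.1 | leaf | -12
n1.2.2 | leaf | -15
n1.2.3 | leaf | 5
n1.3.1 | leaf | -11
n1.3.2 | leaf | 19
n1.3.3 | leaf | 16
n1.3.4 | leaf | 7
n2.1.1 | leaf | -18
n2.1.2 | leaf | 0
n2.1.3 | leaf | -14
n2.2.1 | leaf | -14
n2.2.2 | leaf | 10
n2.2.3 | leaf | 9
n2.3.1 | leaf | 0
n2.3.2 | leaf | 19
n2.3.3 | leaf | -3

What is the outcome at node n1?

3

n1.1 (Farouk): max(3, -5) = 3
n1.2 (Farouk): max(-12, -15, 5) = 5
n1.3 (Farouk): max(-11, 19, 16, 7) = 19
n1 (Priya): min(3, 5, 19) = 3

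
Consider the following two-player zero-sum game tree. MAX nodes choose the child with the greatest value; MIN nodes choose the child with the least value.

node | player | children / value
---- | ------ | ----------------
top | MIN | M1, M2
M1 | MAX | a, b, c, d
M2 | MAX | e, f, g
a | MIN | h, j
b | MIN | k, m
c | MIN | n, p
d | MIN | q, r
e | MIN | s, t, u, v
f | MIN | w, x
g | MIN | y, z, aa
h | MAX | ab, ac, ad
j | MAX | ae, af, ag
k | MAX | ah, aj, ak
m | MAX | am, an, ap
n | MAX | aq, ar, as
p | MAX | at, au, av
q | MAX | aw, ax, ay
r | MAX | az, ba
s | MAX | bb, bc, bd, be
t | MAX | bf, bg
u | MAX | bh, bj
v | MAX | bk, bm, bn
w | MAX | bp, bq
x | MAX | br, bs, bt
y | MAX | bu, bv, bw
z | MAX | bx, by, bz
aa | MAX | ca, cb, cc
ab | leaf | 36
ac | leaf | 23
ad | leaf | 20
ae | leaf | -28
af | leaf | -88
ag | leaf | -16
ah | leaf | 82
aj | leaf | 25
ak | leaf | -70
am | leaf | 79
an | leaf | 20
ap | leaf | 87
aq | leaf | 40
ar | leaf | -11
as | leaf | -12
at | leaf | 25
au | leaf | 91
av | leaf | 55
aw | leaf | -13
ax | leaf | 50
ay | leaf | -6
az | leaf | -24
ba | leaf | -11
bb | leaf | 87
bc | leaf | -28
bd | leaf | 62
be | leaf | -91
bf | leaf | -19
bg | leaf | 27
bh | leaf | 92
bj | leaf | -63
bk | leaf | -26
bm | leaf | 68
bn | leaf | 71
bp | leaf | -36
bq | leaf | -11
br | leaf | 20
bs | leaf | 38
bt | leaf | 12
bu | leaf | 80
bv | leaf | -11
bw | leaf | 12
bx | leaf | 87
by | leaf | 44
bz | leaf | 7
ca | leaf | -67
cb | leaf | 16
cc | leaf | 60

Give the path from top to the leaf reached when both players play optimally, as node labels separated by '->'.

h (MAX): max(36, 23, 20) = 36
j (MAX): max(-28, -88, -16) = -16
a (MIN): min(36, -16) = -16
k (MAX): max(82, 25, -70) = 82
m (MAX): max(79, 20, 87) = 87
b (MIN): min(82, 87) = 82
n (MAX): max(40, -11, -12) = 40
p (MAX): max(25, 91, 55) = 91
c (MIN): min(40, 91) = 40
q (MAX): max(-13, 50, -6) = 50
r (MAX): max(-24, -11) = -11
d (MIN): min(50, -11) = -11
M1 (MAX): max(-16, 82, 40, -11) = 82
s (MAX): max(87, -28, 62, -91) = 87
t (MAX): max(-19, 27) = 27
u (MAX): max(92, -63) = 92
v (MAX): max(-26, 68, 71) = 71
e (MIN): min(87, 27, 92, 71) = 27
w (MAX): max(-36, -11) = -11
x (MAX): max(20, 38, 12) = 38
f (MIN): min(-11, 38) = -11
y (MAX): max(80, -11, 12) = 80
z (MAX): max(87, 44, 7) = 87
aa (MAX): max(-67, 16, 60) = 60
g (MIN): min(80, 87, 60) = 60
M2 (MAX): max(27, -11, 60) = 60
top (MIN): min(82, 60) = 60
At top, MIN picks M2 (lowest: 60).
At M2, MAX picks g (highest: 60).
At g, MIN picks aa (lowest: 60).
At aa, MAX picks cc (highest: 60).
Terminal value 60.

top -> M2 -> g -> aa -> cc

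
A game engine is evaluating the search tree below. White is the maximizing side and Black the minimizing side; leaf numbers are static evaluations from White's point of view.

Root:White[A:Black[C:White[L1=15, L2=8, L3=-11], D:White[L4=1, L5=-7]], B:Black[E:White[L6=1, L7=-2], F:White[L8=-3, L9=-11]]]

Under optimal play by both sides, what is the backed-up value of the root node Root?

1

C (White): max(15, 8, -11) = 15
D (White): max(1, -7) = 1
A (Black): min(15, 1) = 1
E (White): max(1, -2) = 1
F (White): max(-3, -11) = -3
B (Black): min(1, -3) = -3
Root (White): max(1, -3) = 1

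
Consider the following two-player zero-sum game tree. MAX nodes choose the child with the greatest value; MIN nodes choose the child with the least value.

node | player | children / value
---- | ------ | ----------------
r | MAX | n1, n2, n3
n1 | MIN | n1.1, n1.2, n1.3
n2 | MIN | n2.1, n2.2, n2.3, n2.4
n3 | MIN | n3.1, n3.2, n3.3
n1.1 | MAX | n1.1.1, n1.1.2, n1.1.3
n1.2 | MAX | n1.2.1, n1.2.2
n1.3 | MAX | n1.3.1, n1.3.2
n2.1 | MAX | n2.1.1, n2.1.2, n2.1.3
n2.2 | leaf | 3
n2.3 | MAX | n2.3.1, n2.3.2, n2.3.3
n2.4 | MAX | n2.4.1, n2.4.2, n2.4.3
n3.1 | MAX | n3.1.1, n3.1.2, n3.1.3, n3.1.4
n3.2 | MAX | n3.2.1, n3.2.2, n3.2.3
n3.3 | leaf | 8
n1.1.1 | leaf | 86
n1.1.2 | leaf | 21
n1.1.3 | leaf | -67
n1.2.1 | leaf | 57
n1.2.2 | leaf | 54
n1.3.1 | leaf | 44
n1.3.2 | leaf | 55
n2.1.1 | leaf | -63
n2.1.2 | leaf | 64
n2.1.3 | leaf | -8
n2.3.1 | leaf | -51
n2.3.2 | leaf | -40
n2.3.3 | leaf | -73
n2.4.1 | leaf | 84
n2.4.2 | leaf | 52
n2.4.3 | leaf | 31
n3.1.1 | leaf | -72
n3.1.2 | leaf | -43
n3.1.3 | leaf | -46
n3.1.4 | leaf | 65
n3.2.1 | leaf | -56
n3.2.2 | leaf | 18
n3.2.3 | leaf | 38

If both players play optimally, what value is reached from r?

55

n1.1 (MAX): max(86, 21, -67) = 86
n1.2 (MAX): max(57, 54) = 57
n1.3 (MAX): max(44, 55) = 55
n1 (MIN): min(86, 57, 55) = 55
n2.1 (MAX): max(-63, 64, -8) = 64
n2.3 (MAX): max(-51, -40, -73) = -40
n2.4 (MAX): max(84, 52, 31) = 84
n2 (MIN): min(64, 3, -40, 84) = -40
n3.1 (MAX): max(-72, -43, -46, 65) = 65
n3.2 (MAX): max(-56, 18, 38) = 38
n3 (MIN): min(65, 38, 8) = 8
r (MAX): max(55, -40, 8) = 55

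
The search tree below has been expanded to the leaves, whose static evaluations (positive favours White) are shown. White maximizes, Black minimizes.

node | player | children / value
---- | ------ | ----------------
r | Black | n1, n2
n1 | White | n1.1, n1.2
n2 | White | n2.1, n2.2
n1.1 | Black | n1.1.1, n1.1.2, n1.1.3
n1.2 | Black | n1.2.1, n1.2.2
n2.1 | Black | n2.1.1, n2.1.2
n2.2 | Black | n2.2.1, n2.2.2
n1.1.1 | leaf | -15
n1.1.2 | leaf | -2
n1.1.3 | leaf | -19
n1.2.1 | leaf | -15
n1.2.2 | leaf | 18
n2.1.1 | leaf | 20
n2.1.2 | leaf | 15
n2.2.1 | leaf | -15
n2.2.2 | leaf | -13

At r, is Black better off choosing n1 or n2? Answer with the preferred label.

n1.1 (Black): min(-15, -2, -19) = -19
n1.2 (Black): min(-15, 18) = -15
n1 (White): max(-19, -15) = -15
n2.1 (Black): min(20, 15) = 15
n2.2 (Black): min(-15, -13) = -15
n2 (White): max(15, -15) = 15
Black prefers the lower value; n1=-15, n2=15. n1 is better since -15 < 15.

n1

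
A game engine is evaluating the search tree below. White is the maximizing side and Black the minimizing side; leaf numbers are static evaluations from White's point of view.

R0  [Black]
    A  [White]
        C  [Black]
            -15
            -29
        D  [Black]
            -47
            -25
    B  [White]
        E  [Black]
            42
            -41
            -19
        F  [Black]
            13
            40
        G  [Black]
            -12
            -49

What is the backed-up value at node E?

-41

E (Black): min(42, -41, -19) = -41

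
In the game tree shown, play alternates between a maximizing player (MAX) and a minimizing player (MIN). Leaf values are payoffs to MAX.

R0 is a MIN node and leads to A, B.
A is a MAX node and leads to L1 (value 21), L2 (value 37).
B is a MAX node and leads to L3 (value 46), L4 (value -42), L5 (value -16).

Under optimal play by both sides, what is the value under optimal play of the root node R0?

37

A (MAX): max(21, 37) = 37
B (MAX): max(46, -42, -16) = 46
R0 (MIN): min(37, 46) = 37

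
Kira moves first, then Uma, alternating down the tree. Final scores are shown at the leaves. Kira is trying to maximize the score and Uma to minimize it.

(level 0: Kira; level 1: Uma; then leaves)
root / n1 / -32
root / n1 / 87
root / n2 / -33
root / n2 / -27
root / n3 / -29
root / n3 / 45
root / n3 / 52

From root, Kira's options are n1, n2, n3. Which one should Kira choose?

n3

n1 (Uma): min(-32, 87) = -32
n2 (Uma): min(-33, -27) = -33
n3 (Uma): min(-29, 45, 52) = -29
root (Kira): max(-32, -33, -29) = -29
Kira at root wants the highest of {n1=-32, n2=-33, n3=-29}, so chooses n3.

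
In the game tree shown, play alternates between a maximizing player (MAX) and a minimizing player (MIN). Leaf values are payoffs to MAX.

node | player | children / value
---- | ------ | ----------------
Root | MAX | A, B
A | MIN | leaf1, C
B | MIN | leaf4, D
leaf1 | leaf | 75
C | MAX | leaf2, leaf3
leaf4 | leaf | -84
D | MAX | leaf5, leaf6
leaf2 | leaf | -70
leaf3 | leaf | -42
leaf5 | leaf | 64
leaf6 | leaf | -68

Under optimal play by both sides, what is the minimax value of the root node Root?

C (MAX): max(-70, -42) = -42
A (MIN): min(75, -42) = -42
D (MAX): max(64, -68) = 64
B (MIN): min(-84, 64) = -84
Root (MAX): max(-42, -84) = -42

-42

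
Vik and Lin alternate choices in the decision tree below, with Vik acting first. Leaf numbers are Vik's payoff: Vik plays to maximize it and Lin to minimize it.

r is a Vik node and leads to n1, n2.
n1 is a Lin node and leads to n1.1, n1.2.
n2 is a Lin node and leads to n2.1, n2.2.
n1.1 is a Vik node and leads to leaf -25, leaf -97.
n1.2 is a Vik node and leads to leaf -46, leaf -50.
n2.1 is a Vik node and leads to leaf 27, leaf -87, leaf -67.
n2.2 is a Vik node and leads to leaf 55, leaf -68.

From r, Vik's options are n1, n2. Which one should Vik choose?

n2

n1.1 (Vik): max(-25, -97) = -25
n1.2 (Vik): max(-46, -50) = -46
n1 (Lin): min(-25, -46) = -46
n2.1 (Vik): max(27, -87, -67) = 27
n2.2 (Vik): max(55, -68) = 55
n2 (Lin): min(27, 55) = 27
r (Vik): max(-46, 27) = 27
Vik at r wants the highest of {n1=-46, n2=27}, so chooses n2.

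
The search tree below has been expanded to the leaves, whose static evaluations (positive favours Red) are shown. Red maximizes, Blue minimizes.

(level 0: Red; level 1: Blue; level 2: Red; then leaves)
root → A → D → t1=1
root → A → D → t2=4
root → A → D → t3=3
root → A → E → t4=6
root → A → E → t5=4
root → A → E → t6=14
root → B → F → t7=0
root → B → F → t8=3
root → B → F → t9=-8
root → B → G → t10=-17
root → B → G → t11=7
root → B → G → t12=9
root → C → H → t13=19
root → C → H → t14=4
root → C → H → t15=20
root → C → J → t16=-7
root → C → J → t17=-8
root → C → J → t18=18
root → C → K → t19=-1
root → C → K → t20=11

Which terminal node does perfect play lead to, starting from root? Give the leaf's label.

D (Red): max(1, 4, 3) = 4
E (Red): max(6, 4, 14) = 14
A (Blue): min(4, 14) = 4
F (Red): max(0, 3, -8) = 3
G (Red): max(-17, 7, 9) = 9
B (Blue): min(3, 9) = 3
H (Red): max(19, 4, 20) = 20
J (Red): max(-7, -8, 18) = 18
K (Red): max(-1, 11) = 11
C (Blue): min(20, 18, 11) = 11
root (Red): max(4, 3, 11) = 11
At root, Red picks C (highest: 11).
At C, Blue picks K (lowest: 11).
At K, Red picks t20 (highest: 11).
Terminal value 11.

t20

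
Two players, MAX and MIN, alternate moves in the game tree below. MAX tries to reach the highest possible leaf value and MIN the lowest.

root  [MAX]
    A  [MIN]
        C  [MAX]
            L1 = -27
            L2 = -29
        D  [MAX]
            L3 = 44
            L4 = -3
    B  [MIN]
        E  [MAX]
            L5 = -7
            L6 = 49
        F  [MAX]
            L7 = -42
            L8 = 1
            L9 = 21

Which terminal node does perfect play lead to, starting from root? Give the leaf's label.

C (MAX): max(-27, -29) = -27
D (MAX): max(44, -3) = 44
A (MIN): min(-27, 44) = -27
E (MAX): max(-7, 49) = 49
F (MAX): max(-42, 1, 21) = 21
B (MIN): min(49, 21) = 21
root (MAX): max(-27, 21) = 21
At root, MAX picks B (highest: 21).
At B, MIN picks F (lowest: 21).
At F, MAX picks L9 (highest: 21).
Terminal value 21.

L9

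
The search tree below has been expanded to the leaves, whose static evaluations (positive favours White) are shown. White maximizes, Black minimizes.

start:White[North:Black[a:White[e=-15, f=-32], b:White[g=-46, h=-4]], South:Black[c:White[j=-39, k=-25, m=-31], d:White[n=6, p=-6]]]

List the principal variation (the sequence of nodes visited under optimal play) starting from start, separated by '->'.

a (White): max(-15, -32) = -15
b (White): max(-46, -4) = -4
North (Black): min(-15, -4) = -15
c (White): max(-39, -25, -31) = -25
d (White): max(6, -6) = 6
South (Black): min(-25, 6) = -25
start (White): max(-15, -25) = -15
At start, White picks North (highest: -15).
At North, Black picks a (lowest: -15).
At a, White picks e (highest: -15).
Terminal value -15.

start -> North -> a -> e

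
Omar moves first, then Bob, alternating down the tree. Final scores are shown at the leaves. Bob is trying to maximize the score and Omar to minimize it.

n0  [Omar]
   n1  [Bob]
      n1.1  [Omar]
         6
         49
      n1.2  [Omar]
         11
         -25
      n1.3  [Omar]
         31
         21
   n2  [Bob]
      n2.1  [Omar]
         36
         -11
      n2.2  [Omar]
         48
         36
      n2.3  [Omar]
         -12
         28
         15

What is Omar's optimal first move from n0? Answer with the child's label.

n1.1 (Omar): min(6, 49) = 6
n1.2 (Omar): min(11, -25) = -25
n1.3 (Omar): min(31, 21) = 21
n1 (Bob): max(6, -25, 21) = 21
n2.1 (Omar): min(36, -11) = -11
n2.2 (Omar): min(48, 36) = 36
n2.3 (Omar): min(-12, 28, 15) = -12
n2 (Bob): max(-11, 36, -12) = 36
n0 (Omar): min(21, 36) = 21
Omar at n0 wants the lowest of {n1=21, n2=36}, so chooses n1.

n1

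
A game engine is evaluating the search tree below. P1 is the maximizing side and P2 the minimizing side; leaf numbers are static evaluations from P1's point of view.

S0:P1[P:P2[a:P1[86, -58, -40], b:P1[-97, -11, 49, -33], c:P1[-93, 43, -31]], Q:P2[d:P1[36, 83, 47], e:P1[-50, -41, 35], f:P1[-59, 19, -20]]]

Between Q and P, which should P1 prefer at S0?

P

d (P1): max(36, 83, 47) = 83
e (P1): max(-50, -41, 35) = 35
f (P1): max(-59, 19, -20) = 19
Q (P2): min(83, 35, 19) = 19
a (P1): max(86, -58, -40) = 86
b (P1): max(-97, -11, 49, -33) = 49
c (P1): max(-93, 43, -31) = 43
P (P2): min(86, 49, 43) = 43
P1 prefers the higher value; Q=19, P=43. P is better since 43 > 19.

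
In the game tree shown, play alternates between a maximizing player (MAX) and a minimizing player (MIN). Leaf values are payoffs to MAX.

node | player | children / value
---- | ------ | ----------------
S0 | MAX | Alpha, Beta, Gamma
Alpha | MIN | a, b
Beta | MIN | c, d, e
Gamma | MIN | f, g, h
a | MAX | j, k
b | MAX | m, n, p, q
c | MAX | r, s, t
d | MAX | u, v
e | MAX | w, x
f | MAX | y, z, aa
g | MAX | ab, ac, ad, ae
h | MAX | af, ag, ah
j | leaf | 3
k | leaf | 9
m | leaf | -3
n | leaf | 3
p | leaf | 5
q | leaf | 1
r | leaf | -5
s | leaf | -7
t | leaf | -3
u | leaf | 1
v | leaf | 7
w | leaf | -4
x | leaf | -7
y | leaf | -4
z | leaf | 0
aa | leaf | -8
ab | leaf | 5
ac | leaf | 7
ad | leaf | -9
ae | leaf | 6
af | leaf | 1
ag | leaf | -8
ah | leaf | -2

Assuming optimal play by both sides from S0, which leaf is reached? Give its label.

p

a (MAX): max(3, 9) = 9
b (MAX): max(-3, 3, 5, 1) = 5
Alpha (MIN): min(9, 5) = 5
c (MAX): max(-5, -7, -3) = -3
d (MAX): max(1, 7) = 7
e (MAX): max(-4, -7) = -4
Beta (MIN): min(-3, 7, -4) = -4
f (MAX): max(-4, 0, -8) = 0
g (MAX): max(5, 7, -9, 6) = 7
h (MAX): max(1, -8, -2) = 1
Gamma (MIN): min(0, 7, 1) = 0
S0 (MAX): max(5, -4, 0) = 5
At S0, MAX picks Alpha (highest: 5).
At Alpha, MIN picks b (lowest: 5).
At b, MAX picks p (highest: 5).
Terminal value 5.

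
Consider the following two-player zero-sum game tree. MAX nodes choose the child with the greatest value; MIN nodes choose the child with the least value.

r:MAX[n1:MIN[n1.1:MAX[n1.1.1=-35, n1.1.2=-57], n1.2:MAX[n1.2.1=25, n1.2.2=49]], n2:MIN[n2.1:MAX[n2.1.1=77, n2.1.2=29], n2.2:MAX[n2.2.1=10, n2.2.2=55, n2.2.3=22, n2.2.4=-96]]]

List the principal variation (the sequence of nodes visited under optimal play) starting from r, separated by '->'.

r -> n2 -> n2.2 -> n2.2.2

n1.1 (MAX): max(-35, -57) = -35
n1.2 (MAX): max(25, 49) = 49
n1 (MIN): min(-35, 49) = -35
n2.1 (MAX): max(77, 29) = 77
n2.2 (MAX): max(10, 55, 22, -96) = 55
n2 (MIN): min(77, 55) = 55
r (MAX): max(-35, 55) = 55
At r, MAX picks n2 (highest: 55).
At n2, MIN picks n2.2 (lowest: 55).
At n2.2, MAX picks n2.2.2 (highest: 55).
Terminal value 55.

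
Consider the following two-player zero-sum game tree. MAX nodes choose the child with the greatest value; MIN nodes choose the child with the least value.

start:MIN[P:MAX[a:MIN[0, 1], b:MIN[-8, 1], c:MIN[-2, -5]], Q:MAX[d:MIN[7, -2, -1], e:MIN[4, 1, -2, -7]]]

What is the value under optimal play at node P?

0

a (MIN): min(0, 1) = 0
b (MIN): min(-8, 1) = -8
c (MIN): min(-2, -5) = -5
P (MAX): max(0, -8, -5) = 0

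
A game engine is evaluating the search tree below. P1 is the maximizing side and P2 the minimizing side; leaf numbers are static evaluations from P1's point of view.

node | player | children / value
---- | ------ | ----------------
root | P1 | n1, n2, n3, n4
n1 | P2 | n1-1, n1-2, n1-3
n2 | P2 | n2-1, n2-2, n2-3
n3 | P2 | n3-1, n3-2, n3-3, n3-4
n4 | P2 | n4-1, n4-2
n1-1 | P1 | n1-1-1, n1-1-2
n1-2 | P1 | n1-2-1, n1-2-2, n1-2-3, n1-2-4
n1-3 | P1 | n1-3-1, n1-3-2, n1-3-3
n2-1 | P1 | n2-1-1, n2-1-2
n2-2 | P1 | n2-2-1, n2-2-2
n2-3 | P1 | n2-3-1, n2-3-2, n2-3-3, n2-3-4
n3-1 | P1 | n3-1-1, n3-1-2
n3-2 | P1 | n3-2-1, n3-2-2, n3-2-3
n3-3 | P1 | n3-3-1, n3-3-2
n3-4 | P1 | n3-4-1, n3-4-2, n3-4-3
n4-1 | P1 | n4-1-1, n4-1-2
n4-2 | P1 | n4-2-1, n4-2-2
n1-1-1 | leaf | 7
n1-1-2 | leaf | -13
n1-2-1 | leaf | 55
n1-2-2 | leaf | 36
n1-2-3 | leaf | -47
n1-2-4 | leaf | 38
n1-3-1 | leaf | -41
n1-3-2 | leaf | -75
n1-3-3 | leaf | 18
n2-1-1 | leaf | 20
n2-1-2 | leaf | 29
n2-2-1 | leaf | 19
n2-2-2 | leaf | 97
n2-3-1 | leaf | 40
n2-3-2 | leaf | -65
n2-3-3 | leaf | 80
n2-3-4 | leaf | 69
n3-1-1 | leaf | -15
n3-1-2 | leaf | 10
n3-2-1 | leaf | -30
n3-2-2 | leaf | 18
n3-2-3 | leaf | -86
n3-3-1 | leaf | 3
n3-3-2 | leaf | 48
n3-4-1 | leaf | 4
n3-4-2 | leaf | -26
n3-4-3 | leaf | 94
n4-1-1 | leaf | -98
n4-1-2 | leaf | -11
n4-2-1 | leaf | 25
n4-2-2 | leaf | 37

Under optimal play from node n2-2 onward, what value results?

n2-2 (P1): max(19, 97) = 97

97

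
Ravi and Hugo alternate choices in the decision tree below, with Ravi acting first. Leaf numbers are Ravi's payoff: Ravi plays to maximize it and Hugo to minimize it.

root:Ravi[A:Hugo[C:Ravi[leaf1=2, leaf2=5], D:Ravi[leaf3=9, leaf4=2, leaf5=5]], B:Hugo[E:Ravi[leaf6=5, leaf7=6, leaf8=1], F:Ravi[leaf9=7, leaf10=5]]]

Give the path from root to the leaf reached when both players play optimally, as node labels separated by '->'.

C (Ravi): max(2, 5) = 5
D (Ravi): max(9, 2, 5) = 9
A (Hugo): min(5, 9) = 5
E (Ravi): max(5, 6, 1) = 6
F (Ravi): max(7, 5) = 7
B (Hugo): min(6, 7) = 6
root (Ravi): max(5, 6) = 6
At root, Ravi picks B (highest: 6).
At B, Hugo picks E (lowest: 6).
At E, Ravi picks leaf7 (highest: 6).
Terminal value 6.

root -> B -> E -> leaf7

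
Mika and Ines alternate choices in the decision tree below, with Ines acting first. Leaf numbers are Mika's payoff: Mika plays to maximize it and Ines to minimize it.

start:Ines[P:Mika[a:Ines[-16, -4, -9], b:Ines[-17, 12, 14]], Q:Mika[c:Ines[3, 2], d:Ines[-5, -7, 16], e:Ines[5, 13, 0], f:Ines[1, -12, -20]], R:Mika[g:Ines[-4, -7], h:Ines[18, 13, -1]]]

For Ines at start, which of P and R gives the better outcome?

a (Ines): min(-16, -4, -9) = -16
b (Ines): min(-17, 12, 14) = -17
P (Mika): max(-16, -17) = -16
g (Ines): min(-4, -7) = -7
h (Ines): min(18, 13, -1) = -1
R (Mika): max(-7, -1) = -1
Ines prefers the lower value; P=-16, R=-1. P is better since -16 < -1.

P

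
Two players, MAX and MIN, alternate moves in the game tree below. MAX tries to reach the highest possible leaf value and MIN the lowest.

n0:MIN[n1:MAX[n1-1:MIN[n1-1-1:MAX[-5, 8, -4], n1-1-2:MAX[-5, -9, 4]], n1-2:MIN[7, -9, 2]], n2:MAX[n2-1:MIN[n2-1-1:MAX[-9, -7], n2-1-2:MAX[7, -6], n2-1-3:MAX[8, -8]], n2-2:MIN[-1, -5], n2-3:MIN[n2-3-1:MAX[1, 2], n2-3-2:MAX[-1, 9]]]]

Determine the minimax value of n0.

n1-1-1 (MAX): max(-5, 8, -4) = 8
n1-1-2 (MAX): max(-5, -9, 4) = 4
n1-1 (MIN): min(8, 4) = 4
n1-2 (MIN): min(7, -9, 2) = -9
n1 (MAX): max(4, -9) = 4
n2-1-1 (MAX): max(-9, -7) = -7
n2-1-2 (MAX): max(7, -6) = 7
n2-1-3 (MAX): max(8, -8) = 8
n2-1 (MIN): min(-7, 7, 8) = -7
n2-2 (MIN): min(-1, -5) = -5
n2-3-1 (MAX): max(1, 2) = 2
n2-3-2 (MAX): max(-1, 9) = 9
n2-3 (MIN): min(2, 9) = 2
n2 (MAX): max(-7, -5, 2) = 2
n0 (MIN): min(4, 2) = 2

2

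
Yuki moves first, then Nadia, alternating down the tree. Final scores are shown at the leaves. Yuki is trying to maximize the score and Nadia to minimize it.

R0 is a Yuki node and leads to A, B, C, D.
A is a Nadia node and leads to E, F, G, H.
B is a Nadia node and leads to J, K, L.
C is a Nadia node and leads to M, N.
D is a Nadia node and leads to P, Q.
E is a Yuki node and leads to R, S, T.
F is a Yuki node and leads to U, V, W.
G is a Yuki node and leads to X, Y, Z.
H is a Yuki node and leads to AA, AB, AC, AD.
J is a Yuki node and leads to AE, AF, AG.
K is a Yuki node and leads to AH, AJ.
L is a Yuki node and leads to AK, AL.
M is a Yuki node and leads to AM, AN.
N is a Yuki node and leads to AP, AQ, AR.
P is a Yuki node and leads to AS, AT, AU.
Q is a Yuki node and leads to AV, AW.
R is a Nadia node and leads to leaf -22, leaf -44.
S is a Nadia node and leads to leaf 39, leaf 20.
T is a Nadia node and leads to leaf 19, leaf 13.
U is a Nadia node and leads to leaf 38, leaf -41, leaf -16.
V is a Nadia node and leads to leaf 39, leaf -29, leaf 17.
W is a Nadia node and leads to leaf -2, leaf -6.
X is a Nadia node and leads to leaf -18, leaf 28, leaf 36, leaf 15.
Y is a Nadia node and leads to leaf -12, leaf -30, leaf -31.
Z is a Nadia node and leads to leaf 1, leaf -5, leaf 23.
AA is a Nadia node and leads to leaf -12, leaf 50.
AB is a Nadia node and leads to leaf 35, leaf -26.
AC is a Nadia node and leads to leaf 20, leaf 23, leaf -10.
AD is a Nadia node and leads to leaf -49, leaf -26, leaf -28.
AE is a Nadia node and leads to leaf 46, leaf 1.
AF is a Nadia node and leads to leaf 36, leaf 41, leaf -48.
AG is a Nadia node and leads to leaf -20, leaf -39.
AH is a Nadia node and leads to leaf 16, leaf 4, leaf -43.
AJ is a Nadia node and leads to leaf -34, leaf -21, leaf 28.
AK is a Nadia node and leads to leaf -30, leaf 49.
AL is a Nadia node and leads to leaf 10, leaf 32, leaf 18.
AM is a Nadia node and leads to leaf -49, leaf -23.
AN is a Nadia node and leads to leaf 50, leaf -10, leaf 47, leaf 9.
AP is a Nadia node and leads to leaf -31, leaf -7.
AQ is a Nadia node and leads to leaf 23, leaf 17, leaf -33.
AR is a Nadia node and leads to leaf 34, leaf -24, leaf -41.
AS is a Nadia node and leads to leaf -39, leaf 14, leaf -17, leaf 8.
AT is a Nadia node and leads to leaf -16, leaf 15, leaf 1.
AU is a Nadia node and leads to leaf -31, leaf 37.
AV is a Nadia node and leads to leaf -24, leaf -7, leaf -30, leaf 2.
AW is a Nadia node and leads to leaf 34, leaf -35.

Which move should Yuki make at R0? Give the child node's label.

A

R (Nadia): min(-22, -44) = -44
S (Nadia): min(39, 20) = 20
T (Nadia): min(19, 13) = 13
E (Yuki): max(-44, 20, 13) = 20
U (Nadia): min(38, -41, -16) = -41
V (Nadia): min(39, -29, 17) = -29
W (Nadia): min(-2, -6) = -6
F (Yuki): max(-41, -29, -6) = -6
X (Nadia): min(-18, 28, 36, 15) = -18
Y (Nadia): min(-12, -30, -31) = -31
Z (Nadia): min(1, -5, 23) = -5
G (Yuki): max(-18, -31, -5) = -5
AA (Nadia): min(-12, 50) = -12
AB (Nadia): min(35, -26) = -26
AC (Nadia): min(20, 23, -10) = -10
AD (Nadia): min(-49, -26, -28) = -49
H (Yuki): max(-12, -26, -10, -49) = -10
A (Nadia): min(20, -6, -5, -10) = -10
AE (Nadia): min(46, 1) = 1
AF (Nadia): min(36, 41, -48) = -48
AG (Nadia): min(-20, -39) = -39
J (Yuki): max(1, -48, -39) = 1
AH (Nadia): min(16, 4, -43) = -43
AJ (Nadia): min(-34, -21, 28) = -34
K (Yuki): max(-43, -34) = -34
AK (Nadia): min(-30, 49) = -30
AL (Nadia): min(10, 32, 18) = 10
L (Yuki): max(-30, 10) = 10
B (Nadia): min(1, -34, 10) = -34
AM (Nadia): min(-49, -23) = -49
AN (Nadia): min(50, -10, 47, 9) = -10
M (Yuki): max(-49, -10) = -10
AP (Nadia): min(-31, -7) = -31
AQ (Nadia): min(23, 17, -33) = -33
AR (Nadia): min(34, -24, -41) = -41
N (Yuki): max(-31, -33, -41) = -31
C (Nadia): min(-10, -31) = -31
AS (Nadia): min(-39, 14, -17, 8) = -39
AT (Nadia): min(-16, 15, 1) = -16
AU (Nadia): min(-31, 37) = -31
P (Yuki): max(-39, -16, -31) = -16
AV (Nadia): min(-24, -7, -30, 2) = -30
AW (Nadia): min(34, -35) = -35
Q (Yuki): max(-30, -35) = -30
D (Nadia): min(-16, -30) = -30
R0 (Yuki): max(-10, -34, -31, -30) = -10
Yuki at R0 wants the highest of {A=-10, B=-34, C=-31, D=-30}, so chooses A.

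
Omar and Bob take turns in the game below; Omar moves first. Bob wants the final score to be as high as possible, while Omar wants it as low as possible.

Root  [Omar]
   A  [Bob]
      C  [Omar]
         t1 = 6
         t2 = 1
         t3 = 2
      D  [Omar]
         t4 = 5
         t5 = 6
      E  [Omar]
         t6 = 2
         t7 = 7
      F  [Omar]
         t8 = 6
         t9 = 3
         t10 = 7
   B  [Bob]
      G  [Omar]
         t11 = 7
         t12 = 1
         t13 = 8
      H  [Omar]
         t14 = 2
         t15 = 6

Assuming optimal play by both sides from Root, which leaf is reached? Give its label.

t14

C (Omar): min(6, 1, 2) = 1
D (Omar): min(5, 6) = 5
E (Omar): min(2, 7) = 2
F (Omar): min(6, 3, 7) = 3
A (Bob): max(1, 5, 2, 3) = 5
G (Omar): min(7, 1, 8) = 1
H (Omar): min(2, 6) = 2
B (Bob): max(1, 2) = 2
Root (Omar): min(5, 2) = 2
At Root, Omar picks B (lowest: 2).
At B, Bob picks H (highest: 2).
At H, Omar picks t14 (lowest: 2).
Terminal value 2.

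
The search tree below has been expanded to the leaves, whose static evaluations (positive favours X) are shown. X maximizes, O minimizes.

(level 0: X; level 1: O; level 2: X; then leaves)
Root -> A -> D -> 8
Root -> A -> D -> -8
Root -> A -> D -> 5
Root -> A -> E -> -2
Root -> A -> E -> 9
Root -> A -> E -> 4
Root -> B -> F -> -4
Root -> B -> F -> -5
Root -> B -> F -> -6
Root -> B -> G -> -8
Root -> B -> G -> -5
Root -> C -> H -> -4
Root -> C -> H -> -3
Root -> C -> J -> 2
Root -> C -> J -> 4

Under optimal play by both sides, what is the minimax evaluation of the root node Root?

D (X): max(8, -8, 5) = 8
E (X): max(-2, 9, 4) = 9
A (O): min(8, 9) = 8
F (X): max(-4, -5, -6) = -4
G (X): max(-8, -5) = -5
B (O): min(-4, -5) = -5
H (X): max(-4, -3) = -3
J (X): max(2, 4) = 4
C (O): min(-3, 4) = -3
Root (X): max(8, -5, -3) = 8

8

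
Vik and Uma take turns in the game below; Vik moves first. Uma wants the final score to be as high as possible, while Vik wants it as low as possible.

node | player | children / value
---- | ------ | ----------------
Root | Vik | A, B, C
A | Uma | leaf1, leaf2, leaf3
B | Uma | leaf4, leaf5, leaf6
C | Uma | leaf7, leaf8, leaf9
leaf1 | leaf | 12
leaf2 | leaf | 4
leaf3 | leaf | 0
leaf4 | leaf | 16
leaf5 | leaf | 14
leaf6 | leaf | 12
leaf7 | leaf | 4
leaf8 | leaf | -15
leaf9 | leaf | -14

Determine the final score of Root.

A (Uma): max(12, 4, 0) = 12
B (Uma): max(16, 14, 12) = 16
C (Uma): max(4, -15, -14) = 4
Root (Vik): min(12, 16, 4) = 4

4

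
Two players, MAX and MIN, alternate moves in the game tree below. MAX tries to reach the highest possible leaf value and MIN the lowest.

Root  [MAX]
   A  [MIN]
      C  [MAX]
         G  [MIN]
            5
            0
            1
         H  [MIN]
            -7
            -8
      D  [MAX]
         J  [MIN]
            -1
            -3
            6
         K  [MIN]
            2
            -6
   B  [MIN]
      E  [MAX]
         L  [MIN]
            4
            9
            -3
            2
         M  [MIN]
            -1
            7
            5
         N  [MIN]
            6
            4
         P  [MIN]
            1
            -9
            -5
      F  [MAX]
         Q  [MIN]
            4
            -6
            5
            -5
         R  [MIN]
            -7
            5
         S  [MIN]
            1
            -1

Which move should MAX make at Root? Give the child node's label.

G (MIN): min(5, 0, 1) = 0
H (MIN): min(-7, -8) = -8
C (MAX): max(0, -8) = 0
J (MIN): min(-1, -3, 6) = -3
K (MIN): min(2, -6) = -6
D (MAX): max(-3, -6) = -3
A (MIN): min(0, -3) = -3
L (MIN): min(4, 9, -3, 2) = -3
M (MIN): min(-1, 7, 5) = -1
N (MIN): min(6, 4) = 4
P (MIN): min(1, -9, -5) = -9
E (MAX): max(-3, -1, 4, -9) = 4
Q (MIN): min(4, -6, 5, -5) = -6
R (MIN): min(-7, 5) = -7
S (MIN): min(1, -1) = -1
F (MAX): max(-6, -7, -1) = -1
B (MIN): min(4, -1) = -1
Root (MAX): max(-3, -1) = -1
MAX at Root wants the highest of {A=-3, B=-1}, so chooses B.

B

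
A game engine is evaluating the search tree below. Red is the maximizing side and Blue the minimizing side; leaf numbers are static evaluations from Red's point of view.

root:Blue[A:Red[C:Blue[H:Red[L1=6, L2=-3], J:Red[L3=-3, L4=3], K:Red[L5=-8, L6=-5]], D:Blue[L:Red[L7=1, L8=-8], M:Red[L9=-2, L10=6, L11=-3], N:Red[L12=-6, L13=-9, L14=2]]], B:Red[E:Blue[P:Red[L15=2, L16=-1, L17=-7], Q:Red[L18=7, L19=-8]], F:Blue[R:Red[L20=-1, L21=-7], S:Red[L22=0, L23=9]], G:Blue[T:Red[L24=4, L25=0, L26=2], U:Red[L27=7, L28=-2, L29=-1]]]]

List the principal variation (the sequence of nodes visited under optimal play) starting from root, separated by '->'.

root -> A -> D -> L -> L7

H (Red): max(6, -3) = 6
J (Red): max(-3, 3) = 3
K (Red): max(-8, -5) = -5
C (Blue): min(6, 3, -5) = -5
L (Red): max(1, -8) = 1
M (Red): max(-2, 6, -3) = 6
N (Red): max(-6, -9, 2) = 2
D (Blue): min(1, 6, 2) = 1
A (Red): max(-5, 1) = 1
P (Red): max(2, -1, -7) = 2
Q (Red): max(7, -8) = 7
E (Blue): min(2, 7) = 2
R (Red): max(-1, -7) = -1
S (Red): max(0, 9) = 9
F (Blue): min(-1, 9) = -1
T (Red): max(4, 0, 2) = 4
U (Red): max(7, -2, -1) = 7
G (Blue): min(4, 7) = 4
B (Red): max(2, -1, 4) = 4
root (Blue): min(1, 4) = 1
At root, Blue picks A (lowest: 1).
At A, Red picks D (highest: 1).
At D, Blue picks L (lowest: 1).
At L, Red picks L7 (highest: 1).
Terminal value 1.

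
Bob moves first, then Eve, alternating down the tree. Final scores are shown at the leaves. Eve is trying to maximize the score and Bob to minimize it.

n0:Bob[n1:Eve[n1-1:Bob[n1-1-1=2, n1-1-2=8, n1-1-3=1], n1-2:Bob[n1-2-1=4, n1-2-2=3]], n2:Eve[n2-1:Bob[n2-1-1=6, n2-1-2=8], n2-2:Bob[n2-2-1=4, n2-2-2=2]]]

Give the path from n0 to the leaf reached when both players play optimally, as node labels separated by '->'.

n1-1 (Bob): min(2, 8, 1) = 1
n1-2 (Bob): min(4, 3) = 3
n1 (Eve): max(1, 3) = 3
n2-1 (Bob): min(6, 8) = 6
n2-2 (Bob): min(4, 2) = 2
n2 (Eve): max(6, 2) = 6
n0 (Bob): min(3, 6) = 3
At n0, Bob picks n1 (lowest: 3).
At n1, Eve picks n1-2 (highest: 3).
At n1-2, Bob picks n1-2-2 (lowest: 3).
Terminal value 3.

n0 -> n1 -> n1-2 -> n1-2-2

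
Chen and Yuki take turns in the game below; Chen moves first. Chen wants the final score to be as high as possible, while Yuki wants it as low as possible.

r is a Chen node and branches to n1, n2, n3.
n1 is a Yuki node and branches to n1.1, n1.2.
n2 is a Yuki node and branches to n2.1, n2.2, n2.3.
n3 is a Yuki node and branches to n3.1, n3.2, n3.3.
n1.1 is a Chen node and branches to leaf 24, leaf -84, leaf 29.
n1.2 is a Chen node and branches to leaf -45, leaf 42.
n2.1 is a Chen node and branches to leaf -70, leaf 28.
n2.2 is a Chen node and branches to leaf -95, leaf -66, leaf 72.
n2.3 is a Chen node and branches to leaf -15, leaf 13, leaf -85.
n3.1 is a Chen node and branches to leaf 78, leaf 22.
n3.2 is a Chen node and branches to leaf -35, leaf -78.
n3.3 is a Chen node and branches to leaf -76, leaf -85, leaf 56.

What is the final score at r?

n1.1 (Chen): max(24, -84, 29) = 29
n1.2 (Chen): max(-45, 42) = 42
n1 (Yuki): min(29, 42) = 29
n2.1 (Chen): max(-70, 28) = 28
n2.2 (Chen): max(-95, -66, 72) = 72
n2.3 (Chen): max(-15, 13, -85) = 13
n2 (Yuki): min(28, 72, 13) = 13
n3.1 (Chen): max(78, 22) = 78
n3.2 (Chen): max(-35, -78) = -35
n3.3 (Chen): max(-76, -85, 56) = 56
n3 (Yuki): min(78, -35, 56) = -35
r (Chen): max(29, 13, -35) = 29

29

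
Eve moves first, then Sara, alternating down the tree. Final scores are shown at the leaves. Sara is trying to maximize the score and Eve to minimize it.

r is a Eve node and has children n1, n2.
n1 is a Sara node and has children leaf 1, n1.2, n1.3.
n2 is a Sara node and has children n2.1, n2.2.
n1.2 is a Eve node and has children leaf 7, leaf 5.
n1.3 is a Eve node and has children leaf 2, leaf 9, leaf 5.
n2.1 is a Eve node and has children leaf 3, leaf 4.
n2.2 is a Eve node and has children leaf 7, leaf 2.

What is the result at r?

n1.2 (Eve): min(7, 5) = 5
n1.3 (Eve): min(2, 9, 5) = 2
n1 (Sara): max(1, 5, 2) = 5
n2.1 (Eve): min(3, 4) = 3
n2.2 (Eve): min(7, 2) = 2
n2 (Sara): max(3, 2) = 3
r (Eve): min(5, 3) = 3

3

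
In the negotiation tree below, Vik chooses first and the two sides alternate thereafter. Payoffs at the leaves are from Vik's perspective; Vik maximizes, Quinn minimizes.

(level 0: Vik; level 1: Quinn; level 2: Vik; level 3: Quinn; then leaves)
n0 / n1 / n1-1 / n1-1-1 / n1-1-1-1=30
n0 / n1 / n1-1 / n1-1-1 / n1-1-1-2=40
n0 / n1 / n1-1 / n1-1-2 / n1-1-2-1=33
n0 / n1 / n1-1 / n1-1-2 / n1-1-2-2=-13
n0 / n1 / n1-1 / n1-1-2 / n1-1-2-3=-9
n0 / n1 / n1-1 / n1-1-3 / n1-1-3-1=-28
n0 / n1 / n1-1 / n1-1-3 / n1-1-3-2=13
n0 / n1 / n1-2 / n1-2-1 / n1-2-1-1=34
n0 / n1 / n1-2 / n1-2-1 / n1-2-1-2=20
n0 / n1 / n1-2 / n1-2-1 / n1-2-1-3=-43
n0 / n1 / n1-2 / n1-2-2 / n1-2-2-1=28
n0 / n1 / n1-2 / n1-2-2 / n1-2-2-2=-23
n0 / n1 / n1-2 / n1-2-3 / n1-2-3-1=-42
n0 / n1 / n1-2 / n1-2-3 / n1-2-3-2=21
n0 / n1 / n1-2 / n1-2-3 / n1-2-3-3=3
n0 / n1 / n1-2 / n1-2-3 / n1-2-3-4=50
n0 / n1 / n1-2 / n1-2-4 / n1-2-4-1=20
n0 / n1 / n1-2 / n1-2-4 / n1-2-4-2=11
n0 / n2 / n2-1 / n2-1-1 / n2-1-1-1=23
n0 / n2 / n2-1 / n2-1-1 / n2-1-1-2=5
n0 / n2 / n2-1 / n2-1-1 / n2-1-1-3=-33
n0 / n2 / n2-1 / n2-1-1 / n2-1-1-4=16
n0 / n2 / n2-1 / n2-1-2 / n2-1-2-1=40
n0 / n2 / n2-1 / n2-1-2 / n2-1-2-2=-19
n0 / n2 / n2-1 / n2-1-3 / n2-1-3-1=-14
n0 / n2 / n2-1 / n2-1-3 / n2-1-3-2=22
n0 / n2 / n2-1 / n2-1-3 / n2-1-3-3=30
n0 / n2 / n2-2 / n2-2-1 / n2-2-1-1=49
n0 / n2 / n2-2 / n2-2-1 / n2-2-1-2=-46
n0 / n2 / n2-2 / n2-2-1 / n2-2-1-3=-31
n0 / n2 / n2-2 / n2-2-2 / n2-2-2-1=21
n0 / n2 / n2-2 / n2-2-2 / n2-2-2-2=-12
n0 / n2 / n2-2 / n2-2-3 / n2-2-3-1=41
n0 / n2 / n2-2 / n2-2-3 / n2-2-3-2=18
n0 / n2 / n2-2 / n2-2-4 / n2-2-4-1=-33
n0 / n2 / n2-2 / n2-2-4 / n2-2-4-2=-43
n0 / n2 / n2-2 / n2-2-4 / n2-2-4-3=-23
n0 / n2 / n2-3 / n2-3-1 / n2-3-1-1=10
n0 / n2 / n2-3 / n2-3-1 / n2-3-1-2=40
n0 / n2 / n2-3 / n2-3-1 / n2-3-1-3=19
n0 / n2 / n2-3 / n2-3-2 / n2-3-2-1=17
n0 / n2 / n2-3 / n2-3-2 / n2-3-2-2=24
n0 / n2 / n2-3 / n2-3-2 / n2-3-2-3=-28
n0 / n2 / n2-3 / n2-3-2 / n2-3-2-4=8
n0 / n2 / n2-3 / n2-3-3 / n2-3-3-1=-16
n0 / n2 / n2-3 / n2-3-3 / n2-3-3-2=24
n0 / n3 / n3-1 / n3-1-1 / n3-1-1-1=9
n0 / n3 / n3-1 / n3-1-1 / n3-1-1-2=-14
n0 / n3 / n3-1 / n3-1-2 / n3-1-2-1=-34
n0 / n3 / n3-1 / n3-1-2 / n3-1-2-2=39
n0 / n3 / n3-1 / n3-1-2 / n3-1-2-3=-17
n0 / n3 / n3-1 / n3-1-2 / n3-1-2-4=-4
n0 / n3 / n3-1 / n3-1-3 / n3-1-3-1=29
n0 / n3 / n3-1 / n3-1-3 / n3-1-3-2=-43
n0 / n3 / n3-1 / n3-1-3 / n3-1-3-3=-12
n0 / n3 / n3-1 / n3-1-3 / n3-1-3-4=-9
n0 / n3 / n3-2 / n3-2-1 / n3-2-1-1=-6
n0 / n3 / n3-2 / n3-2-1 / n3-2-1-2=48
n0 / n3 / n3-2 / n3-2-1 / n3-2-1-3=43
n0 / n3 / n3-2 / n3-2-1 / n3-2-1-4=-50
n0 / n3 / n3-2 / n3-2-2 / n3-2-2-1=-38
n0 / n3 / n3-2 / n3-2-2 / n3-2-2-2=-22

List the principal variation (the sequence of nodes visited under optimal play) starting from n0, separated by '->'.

n0 -> n1 -> n1-2 -> n1-2-4 -> n1-2-4-2

n1-1-1 (Quinn): min(30, 40) = 30
n1-1-2 (Quinn): min(33, -13, -9) = -13
n1-1-3 (Quinn): min(-28, 13) = -28
n1-1 (Vik): max(30, -13, -28) = 30
n1-2-1 (Quinn): min(34, 20, -43) = -43
n1-2-2 (Quinn): min(28, -23) = -23
n1-2-3 (Quinn): min(-42, 21, 3, 50) = -42
n1-2-4 (Quinn): min(20, 11) = 11
n1-2 (Vik): max(-43, -23, -42, 11) = 11
n1 (Quinn): min(30, 11) = 11
n2-1-1 (Quinn): min(23, 5, -33, 16) = -33
n2-1-2 (Quinn): min(40, -19) = -19
n2-1-3 (Quinn): min(-14, 22, 30) = -14
n2-1 (Vik): max(-33, -19, -14) = -14
n2-2-1 (Quinn): min(49, -46, -31) = -46
n2-2-2 (Quinn): min(21, -12) = -12
n2-2-3 (Quinn): min(41, 18) = 18
n2-2-4 (Quinn): min(-33, -43, -23) = -43
n2-2 (Vik): max(-46, -12, 18, -43) = 18
n2-3-1 (Quinn): min(10, 40, 19) = 10
n2-3-2 (Quinn): min(17, 24, -28, 8) = -28
n2-3-3 (Quinn): min(-16, 24) = -16
n2-3 (Vik): max(10, -28, -16) = 10
n2 (Quinn): min(-14, 18, 10) = -14
n3-1-1 (Quinn): min(9, -14) = -14
n3-1-2 (Quinn): min(-34, 39, -17, -4) = -34
n3-1-3 (Quinn): min(29, -43, -12, -9) = -43
n3-1 (Vik): max(-14, -34, -43) = -14
n3-2-1 (Quinn): min(-6, 48, 43, -50) = -50
n3-2-2 (Quinn): min(-38, -22) = -38
n3-2 (Vik): max(-50, -38) = -38
n3 (Quinn): min(-14, -38) = -38
n0 (Vik): max(11, -14, -38) = 11
At n0, Vik picks n1 (highest: 11).
At n1, Quinn picks n1-2 (lowest: 11).
At n1-2, Vik picks n1-2-4 (highest: 11).
At n1-2-4, Quinn picks n1-2-4-2 (lowest: 11).
Terminal value 11.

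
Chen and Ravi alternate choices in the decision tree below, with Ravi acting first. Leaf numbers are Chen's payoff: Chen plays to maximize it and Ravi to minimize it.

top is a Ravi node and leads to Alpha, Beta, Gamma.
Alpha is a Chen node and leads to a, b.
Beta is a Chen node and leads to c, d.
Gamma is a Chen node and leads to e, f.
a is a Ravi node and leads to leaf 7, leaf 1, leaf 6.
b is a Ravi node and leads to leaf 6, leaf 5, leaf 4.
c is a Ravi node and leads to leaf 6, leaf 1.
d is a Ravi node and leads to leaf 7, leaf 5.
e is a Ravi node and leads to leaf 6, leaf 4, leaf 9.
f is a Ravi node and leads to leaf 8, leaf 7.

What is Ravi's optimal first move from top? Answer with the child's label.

Alpha

a (Ravi): min(7, 1, 6) = 1
b (Ravi): min(6, 5, 4) = 4
Alpha (Chen): max(1, 4) = 4
c (Ravi): min(6, 1) = 1
d (Ravi): min(7, 5) = 5
Beta (Chen): max(1, 5) = 5
e (Ravi): min(6, 4, 9) = 4
f (Ravi): min(8, 7) = 7
Gamma (Chen): max(4, 7) = 7
top (Ravi): min(4, 5, 7) = 4
Ravi at top wants the lowest of {Alpha=4, Beta=5, Gamma=7}, so chooses Alpha.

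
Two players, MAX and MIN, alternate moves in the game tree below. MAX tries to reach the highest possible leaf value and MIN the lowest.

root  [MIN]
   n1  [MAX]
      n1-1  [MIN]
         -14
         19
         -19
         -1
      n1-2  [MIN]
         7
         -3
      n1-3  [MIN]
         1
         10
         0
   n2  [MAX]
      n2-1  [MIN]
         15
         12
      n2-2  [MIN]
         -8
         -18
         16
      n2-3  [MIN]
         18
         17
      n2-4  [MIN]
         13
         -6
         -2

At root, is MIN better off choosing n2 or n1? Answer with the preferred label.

n1

n2-1 (MIN): min(15, 12) = 12
n2-2 (MIN): min(-8, -18, 16) = -18
n2-3 (MIN): min(18, 17) = 17
n2-4 (MIN): min(13, -6, -2) = -6
n2 (MAX): max(12, -18, 17, -6) = 17
n1-1 (MIN): min(-14, 19, -19, -1) = -19
n1-2 (MIN): min(7, -3) = -3
n1-3 (MIN): min(1, 10, 0) = 0
n1 (MAX): max(-19, -3, 0) = 0
MIN prefers the lower value; n2=17, n1=0. n1 is better since 0 < 17.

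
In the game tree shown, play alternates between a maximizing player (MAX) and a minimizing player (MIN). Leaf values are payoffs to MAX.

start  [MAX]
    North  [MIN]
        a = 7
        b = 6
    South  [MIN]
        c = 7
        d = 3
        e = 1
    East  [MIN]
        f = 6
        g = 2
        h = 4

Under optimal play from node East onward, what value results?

East (MIN): min(6, 2, 4) = 2

2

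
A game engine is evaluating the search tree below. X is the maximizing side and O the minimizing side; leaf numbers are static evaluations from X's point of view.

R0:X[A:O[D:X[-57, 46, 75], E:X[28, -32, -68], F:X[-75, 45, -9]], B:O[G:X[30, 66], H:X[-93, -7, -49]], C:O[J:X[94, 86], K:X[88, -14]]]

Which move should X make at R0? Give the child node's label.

D (X): max(-57, 46, 75) = 75
E (X): max(28, -32, -68) = 28
F (X): max(-75, 45, -9) = 45
A (O): min(75, 28, 45) = 28
G (X): max(30, 66) = 66
H (X): max(-93, -7, -49) = -7
B (O): min(66, -7) = -7
J (X): max(94, 86) = 94
K (X): max(88, -14) = 88
C (O): min(94, 88) = 88
R0 (X): max(28, -7, 88) = 88
X at R0 wants the highest of {A=28, B=-7, C=88}, so chooses C.

C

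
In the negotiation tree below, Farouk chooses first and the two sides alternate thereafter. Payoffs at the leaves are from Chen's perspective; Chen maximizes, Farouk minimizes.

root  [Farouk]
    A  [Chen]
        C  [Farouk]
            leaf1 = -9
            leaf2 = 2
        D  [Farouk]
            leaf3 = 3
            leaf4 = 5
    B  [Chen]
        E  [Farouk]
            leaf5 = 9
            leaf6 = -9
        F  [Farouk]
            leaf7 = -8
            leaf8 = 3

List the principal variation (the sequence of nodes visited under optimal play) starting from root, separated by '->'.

C (Farouk): min(-9, 2) = -9
D (Farouk): min(3, 5) = 3
A (Chen): max(-9, 3) = 3
E (Farouk): min(9, -9) = -9
F (Farouk): min(-8, 3) = -8
B (Chen): max(-9, -8) = -8
root (Farouk): min(3, -8) = -8
At root, Farouk picks B (lowest: -8).
At B, Chen picks F (highest: -8).
At F, Farouk picks leaf7 (lowest: -8).
Terminal value -8.

root -> B -> F -> leaf7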